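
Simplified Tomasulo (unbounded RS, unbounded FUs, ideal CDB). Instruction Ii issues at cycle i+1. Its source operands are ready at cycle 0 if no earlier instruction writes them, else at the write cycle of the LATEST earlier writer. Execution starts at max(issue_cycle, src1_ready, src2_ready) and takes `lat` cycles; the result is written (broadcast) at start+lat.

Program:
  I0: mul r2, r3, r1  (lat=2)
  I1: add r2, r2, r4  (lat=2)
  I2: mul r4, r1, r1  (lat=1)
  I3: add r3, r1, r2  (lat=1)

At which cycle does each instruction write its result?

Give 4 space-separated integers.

Answer: 3 5 4 6

Derivation:
I0 mul r2: issue@1 deps=(None,None) exec_start@1 write@3
I1 add r2: issue@2 deps=(0,None) exec_start@3 write@5
I2 mul r4: issue@3 deps=(None,None) exec_start@3 write@4
I3 add r3: issue@4 deps=(None,1) exec_start@5 write@6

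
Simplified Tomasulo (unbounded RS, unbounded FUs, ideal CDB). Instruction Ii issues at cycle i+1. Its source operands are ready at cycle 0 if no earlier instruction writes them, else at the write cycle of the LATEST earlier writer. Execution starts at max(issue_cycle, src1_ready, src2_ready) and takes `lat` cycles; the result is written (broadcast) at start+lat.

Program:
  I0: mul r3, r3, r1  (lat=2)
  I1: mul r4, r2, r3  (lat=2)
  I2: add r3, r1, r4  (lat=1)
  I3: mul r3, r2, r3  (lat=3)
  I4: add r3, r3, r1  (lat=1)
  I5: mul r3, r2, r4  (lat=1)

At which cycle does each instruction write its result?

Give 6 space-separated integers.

I0 mul r3: issue@1 deps=(None,None) exec_start@1 write@3
I1 mul r4: issue@2 deps=(None,0) exec_start@3 write@5
I2 add r3: issue@3 deps=(None,1) exec_start@5 write@6
I3 mul r3: issue@4 deps=(None,2) exec_start@6 write@9
I4 add r3: issue@5 deps=(3,None) exec_start@9 write@10
I5 mul r3: issue@6 deps=(None,1) exec_start@6 write@7

Answer: 3 5 6 9 10 7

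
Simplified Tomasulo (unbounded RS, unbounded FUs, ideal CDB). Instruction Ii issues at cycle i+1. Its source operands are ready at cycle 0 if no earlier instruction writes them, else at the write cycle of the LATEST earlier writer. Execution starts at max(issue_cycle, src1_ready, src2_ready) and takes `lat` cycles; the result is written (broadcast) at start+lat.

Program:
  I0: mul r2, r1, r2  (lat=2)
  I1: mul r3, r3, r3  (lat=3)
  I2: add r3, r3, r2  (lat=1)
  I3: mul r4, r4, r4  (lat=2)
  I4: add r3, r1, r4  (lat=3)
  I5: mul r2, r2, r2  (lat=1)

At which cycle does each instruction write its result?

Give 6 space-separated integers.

Answer: 3 5 6 6 9 7

Derivation:
I0 mul r2: issue@1 deps=(None,None) exec_start@1 write@3
I1 mul r3: issue@2 deps=(None,None) exec_start@2 write@5
I2 add r3: issue@3 deps=(1,0) exec_start@5 write@6
I3 mul r4: issue@4 deps=(None,None) exec_start@4 write@6
I4 add r3: issue@5 deps=(None,3) exec_start@6 write@9
I5 mul r2: issue@6 deps=(0,0) exec_start@6 write@7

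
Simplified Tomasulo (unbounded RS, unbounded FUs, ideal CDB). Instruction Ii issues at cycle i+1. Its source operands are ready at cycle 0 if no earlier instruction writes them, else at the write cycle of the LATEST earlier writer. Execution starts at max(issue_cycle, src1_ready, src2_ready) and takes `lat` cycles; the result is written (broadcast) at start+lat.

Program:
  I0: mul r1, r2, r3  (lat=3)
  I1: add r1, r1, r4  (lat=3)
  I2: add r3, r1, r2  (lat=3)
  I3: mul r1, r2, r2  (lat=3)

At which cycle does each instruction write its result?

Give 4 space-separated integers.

Answer: 4 7 10 7

Derivation:
I0 mul r1: issue@1 deps=(None,None) exec_start@1 write@4
I1 add r1: issue@2 deps=(0,None) exec_start@4 write@7
I2 add r3: issue@3 deps=(1,None) exec_start@7 write@10
I3 mul r1: issue@4 deps=(None,None) exec_start@4 write@7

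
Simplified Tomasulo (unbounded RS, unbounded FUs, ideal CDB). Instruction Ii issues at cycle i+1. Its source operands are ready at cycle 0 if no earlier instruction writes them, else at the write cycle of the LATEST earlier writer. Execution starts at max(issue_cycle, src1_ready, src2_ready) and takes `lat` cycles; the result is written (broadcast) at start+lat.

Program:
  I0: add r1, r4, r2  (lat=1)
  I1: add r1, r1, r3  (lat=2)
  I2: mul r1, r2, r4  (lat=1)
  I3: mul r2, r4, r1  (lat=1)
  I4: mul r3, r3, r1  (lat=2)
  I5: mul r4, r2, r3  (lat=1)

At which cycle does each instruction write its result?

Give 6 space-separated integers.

Answer: 2 4 4 5 7 8

Derivation:
I0 add r1: issue@1 deps=(None,None) exec_start@1 write@2
I1 add r1: issue@2 deps=(0,None) exec_start@2 write@4
I2 mul r1: issue@3 deps=(None,None) exec_start@3 write@4
I3 mul r2: issue@4 deps=(None,2) exec_start@4 write@5
I4 mul r3: issue@5 deps=(None,2) exec_start@5 write@7
I5 mul r4: issue@6 deps=(3,4) exec_start@7 write@8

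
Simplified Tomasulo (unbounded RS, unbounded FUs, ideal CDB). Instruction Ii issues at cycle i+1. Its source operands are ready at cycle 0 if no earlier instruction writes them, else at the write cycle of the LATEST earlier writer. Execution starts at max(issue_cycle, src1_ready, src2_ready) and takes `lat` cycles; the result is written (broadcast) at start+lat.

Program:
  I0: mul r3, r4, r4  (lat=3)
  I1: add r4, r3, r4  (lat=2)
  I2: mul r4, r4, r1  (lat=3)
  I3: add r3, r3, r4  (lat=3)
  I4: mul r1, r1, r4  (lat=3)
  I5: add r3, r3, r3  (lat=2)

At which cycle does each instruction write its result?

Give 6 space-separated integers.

Answer: 4 6 9 12 12 14

Derivation:
I0 mul r3: issue@1 deps=(None,None) exec_start@1 write@4
I1 add r4: issue@2 deps=(0,None) exec_start@4 write@6
I2 mul r4: issue@3 deps=(1,None) exec_start@6 write@9
I3 add r3: issue@4 deps=(0,2) exec_start@9 write@12
I4 mul r1: issue@5 deps=(None,2) exec_start@9 write@12
I5 add r3: issue@6 deps=(3,3) exec_start@12 write@14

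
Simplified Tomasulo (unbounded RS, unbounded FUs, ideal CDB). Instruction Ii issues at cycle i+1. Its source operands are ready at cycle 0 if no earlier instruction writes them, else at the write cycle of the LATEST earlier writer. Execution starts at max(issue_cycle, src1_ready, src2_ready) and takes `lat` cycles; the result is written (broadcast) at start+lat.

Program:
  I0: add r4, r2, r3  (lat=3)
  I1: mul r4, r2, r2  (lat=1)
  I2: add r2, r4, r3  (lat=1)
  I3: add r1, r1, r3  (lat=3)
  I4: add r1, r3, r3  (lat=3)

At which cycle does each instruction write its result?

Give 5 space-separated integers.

I0 add r4: issue@1 deps=(None,None) exec_start@1 write@4
I1 mul r4: issue@2 deps=(None,None) exec_start@2 write@3
I2 add r2: issue@3 deps=(1,None) exec_start@3 write@4
I3 add r1: issue@4 deps=(None,None) exec_start@4 write@7
I4 add r1: issue@5 deps=(None,None) exec_start@5 write@8

Answer: 4 3 4 7 8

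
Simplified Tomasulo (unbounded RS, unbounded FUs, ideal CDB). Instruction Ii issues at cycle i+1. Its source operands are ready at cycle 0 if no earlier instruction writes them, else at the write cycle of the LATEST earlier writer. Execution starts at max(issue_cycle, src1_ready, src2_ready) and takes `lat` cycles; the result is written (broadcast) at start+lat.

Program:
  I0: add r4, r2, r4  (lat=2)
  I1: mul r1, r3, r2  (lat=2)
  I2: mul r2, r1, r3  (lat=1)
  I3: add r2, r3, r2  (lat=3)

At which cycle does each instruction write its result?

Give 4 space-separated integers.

I0 add r4: issue@1 deps=(None,None) exec_start@1 write@3
I1 mul r1: issue@2 deps=(None,None) exec_start@2 write@4
I2 mul r2: issue@3 deps=(1,None) exec_start@4 write@5
I3 add r2: issue@4 deps=(None,2) exec_start@5 write@8

Answer: 3 4 5 8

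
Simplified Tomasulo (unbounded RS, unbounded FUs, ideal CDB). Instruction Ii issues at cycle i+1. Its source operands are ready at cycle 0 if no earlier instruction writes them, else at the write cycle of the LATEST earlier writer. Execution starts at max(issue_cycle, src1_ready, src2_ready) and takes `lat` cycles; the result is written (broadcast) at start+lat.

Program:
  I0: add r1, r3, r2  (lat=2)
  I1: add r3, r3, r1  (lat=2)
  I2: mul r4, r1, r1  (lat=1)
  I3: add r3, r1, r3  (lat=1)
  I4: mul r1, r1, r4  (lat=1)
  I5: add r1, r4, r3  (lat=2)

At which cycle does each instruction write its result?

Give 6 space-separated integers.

I0 add r1: issue@1 deps=(None,None) exec_start@1 write@3
I1 add r3: issue@2 deps=(None,0) exec_start@3 write@5
I2 mul r4: issue@3 deps=(0,0) exec_start@3 write@4
I3 add r3: issue@4 deps=(0,1) exec_start@5 write@6
I4 mul r1: issue@5 deps=(0,2) exec_start@5 write@6
I5 add r1: issue@6 deps=(2,3) exec_start@6 write@8

Answer: 3 5 4 6 6 8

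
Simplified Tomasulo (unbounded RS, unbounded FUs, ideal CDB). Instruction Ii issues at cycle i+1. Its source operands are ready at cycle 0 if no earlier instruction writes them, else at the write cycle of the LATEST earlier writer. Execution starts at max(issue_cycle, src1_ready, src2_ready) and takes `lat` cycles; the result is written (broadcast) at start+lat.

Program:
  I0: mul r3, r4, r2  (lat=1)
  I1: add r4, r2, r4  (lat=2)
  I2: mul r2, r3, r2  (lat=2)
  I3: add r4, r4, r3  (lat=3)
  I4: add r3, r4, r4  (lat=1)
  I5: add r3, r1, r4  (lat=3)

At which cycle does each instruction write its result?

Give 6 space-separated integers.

I0 mul r3: issue@1 deps=(None,None) exec_start@1 write@2
I1 add r4: issue@2 deps=(None,None) exec_start@2 write@4
I2 mul r2: issue@3 deps=(0,None) exec_start@3 write@5
I3 add r4: issue@4 deps=(1,0) exec_start@4 write@7
I4 add r3: issue@5 deps=(3,3) exec_start@7 write@8
I5 add r3: issue@6 deps=(None,3) exec_start@7 write@10

Answer: 2 4 5 7 8 10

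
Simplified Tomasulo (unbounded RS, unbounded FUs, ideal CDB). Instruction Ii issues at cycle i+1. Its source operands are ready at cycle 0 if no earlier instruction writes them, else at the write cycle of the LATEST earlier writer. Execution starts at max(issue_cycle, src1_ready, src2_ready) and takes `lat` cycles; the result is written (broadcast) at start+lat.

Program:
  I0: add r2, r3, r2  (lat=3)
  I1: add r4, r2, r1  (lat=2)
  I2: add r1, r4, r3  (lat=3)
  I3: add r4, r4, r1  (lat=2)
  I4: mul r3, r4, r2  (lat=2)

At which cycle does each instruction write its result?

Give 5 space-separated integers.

Answer: 4 6 9 11 13

Derivation:
I0 add r2: issue@1 deps=(None,None) exec_start@1 write@4
I1 add r4: issue@2 deps=(0,None) exec_start@4 write@6
I2 add r1: issue@3 deps=(1,None) exec_start@6 write@9
I3 add r4: issue@4 deps=(1,2) exec_start@9 write@11
I4 mul r3: issue@5 deps=(3,0) exec_start@11 write@13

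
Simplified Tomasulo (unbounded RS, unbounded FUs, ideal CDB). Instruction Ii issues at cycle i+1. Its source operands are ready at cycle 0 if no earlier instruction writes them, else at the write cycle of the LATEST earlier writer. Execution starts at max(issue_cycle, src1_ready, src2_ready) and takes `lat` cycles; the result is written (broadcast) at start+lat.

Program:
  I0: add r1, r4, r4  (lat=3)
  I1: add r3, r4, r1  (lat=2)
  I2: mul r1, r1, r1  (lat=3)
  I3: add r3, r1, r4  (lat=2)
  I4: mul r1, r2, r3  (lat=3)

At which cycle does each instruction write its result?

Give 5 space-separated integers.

I0 add r1: issue@1 deps=(None,None) exec_start@1 write@4
I1 add r3: issue@2 deps=(None,0) exec_start@4 write@6
I2 mul r1: issue@3 deps=(0,0) exec_start@4 write@7
I3 add r3: issue@4 deps=(2,None) exec_start@7 write@9
I4 mul r1: issue@5 deps=(None,3) exec_start@9 write@12

Answer: 4 6 7 9 12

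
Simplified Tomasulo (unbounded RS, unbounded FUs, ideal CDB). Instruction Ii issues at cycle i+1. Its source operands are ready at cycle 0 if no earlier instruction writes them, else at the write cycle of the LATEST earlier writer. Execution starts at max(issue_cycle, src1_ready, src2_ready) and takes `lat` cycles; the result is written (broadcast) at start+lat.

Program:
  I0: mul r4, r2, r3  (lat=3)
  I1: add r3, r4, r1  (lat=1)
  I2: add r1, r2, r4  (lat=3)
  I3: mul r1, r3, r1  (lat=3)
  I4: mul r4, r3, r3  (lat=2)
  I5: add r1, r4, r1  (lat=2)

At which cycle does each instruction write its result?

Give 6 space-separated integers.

I0 mul r4: issue@1 deps=(None,None) exec_start@1 write@4
I1 add r3: issue@2 deps=(0,None) exec_start@4 write@5
I2 add r1: issue@3 deps=(None,0) exec_start@4 write@7
I3 mul r1: issue@4 deps=(1,2) exec_start@7 write@10
I4 mul r4: issue@5 deps=(1,1) exec_start@5 write@7
I5 add r1: issue@6 deps=(4,3) exec_start@10 write@12

Answer: 4 5 7 10 7 12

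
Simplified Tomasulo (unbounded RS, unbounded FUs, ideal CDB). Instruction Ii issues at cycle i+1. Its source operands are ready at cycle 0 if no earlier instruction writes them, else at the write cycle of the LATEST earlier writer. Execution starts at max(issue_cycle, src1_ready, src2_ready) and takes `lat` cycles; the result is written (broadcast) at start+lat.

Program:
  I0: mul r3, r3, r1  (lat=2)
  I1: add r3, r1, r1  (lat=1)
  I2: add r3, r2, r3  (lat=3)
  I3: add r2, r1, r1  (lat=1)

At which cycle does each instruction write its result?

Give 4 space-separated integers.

Answer: 3 3 6 5

Derivation:
I0 mul r3: issue@1 deps=(None,None) exec_start@1 write@3
I1 add r3: issue@2 deps=(None,None) exec_start@2 write@3
I2 add r3: issue@3 deps=(None,1) exec_start@3 write@6
I3 add r2: issue@4 deps=(None,None) exec_start@4 write@5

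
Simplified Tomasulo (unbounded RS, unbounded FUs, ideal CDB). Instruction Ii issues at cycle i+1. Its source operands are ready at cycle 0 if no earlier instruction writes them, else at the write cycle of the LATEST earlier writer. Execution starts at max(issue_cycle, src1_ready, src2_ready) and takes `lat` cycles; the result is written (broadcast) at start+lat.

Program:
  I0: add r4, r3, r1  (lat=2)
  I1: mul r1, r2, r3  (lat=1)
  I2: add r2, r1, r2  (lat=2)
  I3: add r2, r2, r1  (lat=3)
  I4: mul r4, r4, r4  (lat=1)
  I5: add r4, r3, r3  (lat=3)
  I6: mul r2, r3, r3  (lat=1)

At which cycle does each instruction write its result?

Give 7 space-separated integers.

I0 add r4: issue@1 deps=(None,None) exec_start@1 write@3
I1 mul r1: issue@2 deps=(None,None) exec_start@2 write@3
I2 add r2: issue@3 deps=(1,None) exec_start@3 write@5
I3 add r2: issue@4 deps=(2,1) exec_start@5 write@8
I4 mul r4: issue@5 deps=(0,0) exec_start@5 write@6
I5 add r4: issue@6 deps=(None,None) exec_start@6 write@9
I6 mul r2: issue@7 deps=(None,None) exec_start@7 write@8

Answer: 3 3 5 8 6 9 8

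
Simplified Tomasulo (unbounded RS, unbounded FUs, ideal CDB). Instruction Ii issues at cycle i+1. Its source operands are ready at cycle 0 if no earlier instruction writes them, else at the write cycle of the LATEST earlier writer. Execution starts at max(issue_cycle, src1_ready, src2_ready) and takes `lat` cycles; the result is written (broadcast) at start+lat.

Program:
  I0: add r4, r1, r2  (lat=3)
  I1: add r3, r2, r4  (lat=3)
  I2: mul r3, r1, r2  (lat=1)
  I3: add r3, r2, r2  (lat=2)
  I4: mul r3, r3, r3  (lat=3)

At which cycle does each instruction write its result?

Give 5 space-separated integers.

Answer: 4 7 4 6 9

Derivation:
I0 add r4: issue@1 deps=(None,None) exec_start@1 write@4
I1 add r3: issue@2 deps=(None,0) exec_start@4 write@7
I2 mul r3: issue@3 deps=(None,None) exec_start@3 write@4
I3 add r3: issue@4 deps=(None,None) exec_start@4 write@6
I4 mul r3: issue@5 deps=(3,3) exec_start@6 write@9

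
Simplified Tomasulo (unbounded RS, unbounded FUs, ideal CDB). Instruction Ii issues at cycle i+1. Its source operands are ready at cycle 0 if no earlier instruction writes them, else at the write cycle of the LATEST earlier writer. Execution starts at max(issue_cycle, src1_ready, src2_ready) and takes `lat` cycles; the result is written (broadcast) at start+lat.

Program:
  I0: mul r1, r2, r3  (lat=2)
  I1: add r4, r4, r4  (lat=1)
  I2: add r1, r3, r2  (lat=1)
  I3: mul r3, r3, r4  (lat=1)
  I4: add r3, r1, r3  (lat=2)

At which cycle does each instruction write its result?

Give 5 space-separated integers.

I0 mul r1: issue@1 deps=(None,None) exec_start@1 write@3
I1 add r4: issue@2 deps=(None,None) exec_start@2 write@3
I2 add r1: issue@3 deps=(None,None) exec_start@3 write@4
I3 mul r3: issue@4 deps=(None,1) exec_start@4 write@5
I4 add r3: issue@5 deps=(2,3) exec_start@5 write@7

Answer: 3 3 4 5 7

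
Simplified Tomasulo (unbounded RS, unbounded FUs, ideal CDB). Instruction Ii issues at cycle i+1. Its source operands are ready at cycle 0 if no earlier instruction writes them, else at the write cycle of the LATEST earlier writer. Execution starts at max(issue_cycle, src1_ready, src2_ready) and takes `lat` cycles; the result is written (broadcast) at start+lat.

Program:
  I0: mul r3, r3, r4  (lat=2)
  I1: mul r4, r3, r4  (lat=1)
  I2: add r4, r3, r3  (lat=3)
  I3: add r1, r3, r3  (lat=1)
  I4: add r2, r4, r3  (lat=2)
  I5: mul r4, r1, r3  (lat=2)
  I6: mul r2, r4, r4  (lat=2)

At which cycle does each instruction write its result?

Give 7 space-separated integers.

Answer: 3 4 6 5 8 8 10

Derivation:
I0 mul r3: issue@1 deps=(None,None) exec_start@1 write@3
I1 mul r4: issue@2 deps=(0,None) exec_start@3 write@4
I2 add r4: issue@3 deps=(0,0) exec_start@3 write@6
I3 add r1: issue@4 deps=(0,0) exec_start@4 write@5
I4 add r2: issue@5 deps=(2,0) exec_start@6 write@8
I5 mul r4: issue@6 deps=(3,0) exec_start@6 write@8
I6 mul r2: issue@7 deps=(5,5) exec_start@8 write@10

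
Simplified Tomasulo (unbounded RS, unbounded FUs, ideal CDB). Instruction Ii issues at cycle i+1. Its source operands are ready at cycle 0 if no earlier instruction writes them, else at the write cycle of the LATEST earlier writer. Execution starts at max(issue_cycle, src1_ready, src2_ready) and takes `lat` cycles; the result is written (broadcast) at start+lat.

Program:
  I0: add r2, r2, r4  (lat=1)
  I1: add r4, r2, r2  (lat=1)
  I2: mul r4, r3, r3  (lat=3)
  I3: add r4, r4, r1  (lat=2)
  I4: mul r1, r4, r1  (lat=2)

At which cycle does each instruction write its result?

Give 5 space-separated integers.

I0 add r2: issue@1 deps=(None,None) exec_start@1 write@2
I1 add r4: issue@2 deps=(0,0) exec_start@2 write@3
I2 mul r4: issue@3 deps=(None,None) exec_start@3 write@6
I3 add r4: issue@4 deps=(2,None) exec_start@6 write@8
I4 mul r1: issue@5 deps=(3,None) exec_start@8 write@10

Answer: 2 3 6 8 10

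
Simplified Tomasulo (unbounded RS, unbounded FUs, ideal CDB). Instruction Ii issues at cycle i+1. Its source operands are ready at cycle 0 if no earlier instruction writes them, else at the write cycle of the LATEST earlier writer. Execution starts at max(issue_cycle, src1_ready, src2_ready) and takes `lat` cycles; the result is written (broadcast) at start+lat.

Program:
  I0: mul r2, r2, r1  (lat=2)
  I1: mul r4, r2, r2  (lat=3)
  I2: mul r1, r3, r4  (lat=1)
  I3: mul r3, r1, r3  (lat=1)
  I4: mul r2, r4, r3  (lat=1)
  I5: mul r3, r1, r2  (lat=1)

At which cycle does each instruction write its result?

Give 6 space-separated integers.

Answer: 3 6 7 8 9 10

Derivation:
I0 mul r2: issue@1 deps=(None,None) exec_start@1 write@3
I1 mul r4: issue@2 deps=(0,0) exec_start@3 write@6
I2 mul r1: issue@3 deps=(None,1) exec_start@6 write@7
I3 mul r3: issue@4 deps=(2,None) exec_start@7 write@8
I4 mul r2: issue@5 deps=(1,3) exec_start@8 write@9
I5 mul r3: issue@6 deps=(2,4) exec_start@9 write@10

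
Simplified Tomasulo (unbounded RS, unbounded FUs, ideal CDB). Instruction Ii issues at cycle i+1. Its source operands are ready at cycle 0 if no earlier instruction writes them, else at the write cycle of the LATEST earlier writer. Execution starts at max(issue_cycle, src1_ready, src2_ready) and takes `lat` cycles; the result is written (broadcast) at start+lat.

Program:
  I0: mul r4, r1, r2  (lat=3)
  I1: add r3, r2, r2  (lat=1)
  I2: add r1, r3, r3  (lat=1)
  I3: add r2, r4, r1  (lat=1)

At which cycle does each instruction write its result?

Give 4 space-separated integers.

Answer: 4 3 4 5

Derivation:
I0 mul r4: issue@1 deps=(None,None) exec_start@1 write@4
I1 add r3: issue@2 deps=(None,None) exec_start@2 write@3
I2 add r1: issue@3 deps=(1,1) exec_start@3 write@4
I3 add r2: issue@4 deps=(0,2) exec_start@4 write@5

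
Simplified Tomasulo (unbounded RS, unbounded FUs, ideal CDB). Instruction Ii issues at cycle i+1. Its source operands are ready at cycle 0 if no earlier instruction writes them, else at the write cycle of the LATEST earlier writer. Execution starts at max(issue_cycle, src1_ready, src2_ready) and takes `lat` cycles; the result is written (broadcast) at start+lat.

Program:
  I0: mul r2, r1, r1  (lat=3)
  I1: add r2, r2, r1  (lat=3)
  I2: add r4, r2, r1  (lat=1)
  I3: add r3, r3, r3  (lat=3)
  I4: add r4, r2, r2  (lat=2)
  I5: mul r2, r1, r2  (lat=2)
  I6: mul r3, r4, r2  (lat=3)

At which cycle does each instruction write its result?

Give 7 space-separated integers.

I0 mul r2: issue@1 deps=(None,None) exec_start@1 write@4
I1 add r2: issue@2 deps=(0,None) exec_start@4 write@7
I2 add r4: issue@3 deps=(1,None) exec_start@7 write@8
I3 add r3: issue@4 deps=(None,None) exec_start@4 write@7
I4 add r4: issue@5 deps=(1,1) exec_start@7 write@9
I5 mul r2: issue@6 deps=(None,1) exec_start@7 write@9
I6 mul r3: issue@7 deps=(4,5) exec_start@9 write@12

Answer: 4 7 8 7 9 9 12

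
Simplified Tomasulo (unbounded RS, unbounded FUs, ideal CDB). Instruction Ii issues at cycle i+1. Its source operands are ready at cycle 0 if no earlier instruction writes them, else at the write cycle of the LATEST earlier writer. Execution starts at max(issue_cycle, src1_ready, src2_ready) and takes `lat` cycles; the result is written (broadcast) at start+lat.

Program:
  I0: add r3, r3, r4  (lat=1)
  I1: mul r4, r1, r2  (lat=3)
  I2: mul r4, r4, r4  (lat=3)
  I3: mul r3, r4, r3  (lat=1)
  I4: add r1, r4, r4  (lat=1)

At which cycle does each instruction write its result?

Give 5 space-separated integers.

Answer: 2 5 8 9 9

Derivation:
I0 add r3: issue@1 deps=(None,None) exec_start@1 write@2
I1 mul r4: issue@2 deps=(None,None) exec_start@2 write@5
I2 mul r4: issue@3 deps=(1,1) exec_start@5 write@8
I3 mul r3: issue@4 deps=(2,0) exec_start@8 write@9
I4 add r1: issue@5 deps=(2,2) exec_start@8 write@9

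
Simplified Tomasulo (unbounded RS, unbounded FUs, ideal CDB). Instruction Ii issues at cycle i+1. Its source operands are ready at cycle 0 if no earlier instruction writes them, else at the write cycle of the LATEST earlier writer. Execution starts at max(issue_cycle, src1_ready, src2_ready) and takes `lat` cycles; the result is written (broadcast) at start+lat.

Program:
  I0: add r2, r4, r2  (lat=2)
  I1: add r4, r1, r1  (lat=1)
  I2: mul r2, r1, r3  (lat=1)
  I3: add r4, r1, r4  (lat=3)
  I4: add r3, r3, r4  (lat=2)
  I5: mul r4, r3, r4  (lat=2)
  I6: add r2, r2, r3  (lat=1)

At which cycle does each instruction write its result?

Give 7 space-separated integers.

Answer: 3 3 4 7 9 11 10

Derivation:
I0 add r2: issue@1 deps=(None,None) exec_start@1 write@3
I1 add r4: issue@2 deps=(None,None) exec_start@2 write@3
I2 mul r2: issue@3 deps=(None,None) exec_start@3 write@4
I3 add r4: issue@4 deps=(None,1) exec_start@4 write@7
I4 add r3: issue@5 deps=(None,3) exec_start@7 write@9
I5 mul r4: issue@6 deps=(4,3) exec_start@9 write@11
I6 add r2: issue@7 deps=(2,4) exec_start@9 write@10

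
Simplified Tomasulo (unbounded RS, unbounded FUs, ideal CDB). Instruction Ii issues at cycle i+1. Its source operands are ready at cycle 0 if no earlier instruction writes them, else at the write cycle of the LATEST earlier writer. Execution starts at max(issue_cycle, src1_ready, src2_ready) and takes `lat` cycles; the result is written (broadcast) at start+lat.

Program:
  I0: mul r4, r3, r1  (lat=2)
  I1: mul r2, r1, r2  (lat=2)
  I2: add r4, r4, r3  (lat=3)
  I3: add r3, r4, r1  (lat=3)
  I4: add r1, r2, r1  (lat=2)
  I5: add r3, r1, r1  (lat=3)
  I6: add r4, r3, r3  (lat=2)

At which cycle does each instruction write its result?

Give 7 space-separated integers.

Answer: 3 4 6 9 7 10 12

Derivation:
I0 mul r4: issue@1 deps=(None,None) exec_start@1 write@3
I1 mul r2: issue@2 deps=(None,None) exec_start@2 write@4
I2 add r4: issue@3 deps=(0,None) exec_start@3 write@6
I3 add r3: issue@4 deps=(2,None) exec_start@6 write@9
I4 add r1: issue@5 deps=(1,None) exec_start@5 write@7
I5 add r3: issue@6 deps=(4,4) exec_start@7 write@10
I6 add r4: issue@7 deps=(5,5) exec_start@10 write@12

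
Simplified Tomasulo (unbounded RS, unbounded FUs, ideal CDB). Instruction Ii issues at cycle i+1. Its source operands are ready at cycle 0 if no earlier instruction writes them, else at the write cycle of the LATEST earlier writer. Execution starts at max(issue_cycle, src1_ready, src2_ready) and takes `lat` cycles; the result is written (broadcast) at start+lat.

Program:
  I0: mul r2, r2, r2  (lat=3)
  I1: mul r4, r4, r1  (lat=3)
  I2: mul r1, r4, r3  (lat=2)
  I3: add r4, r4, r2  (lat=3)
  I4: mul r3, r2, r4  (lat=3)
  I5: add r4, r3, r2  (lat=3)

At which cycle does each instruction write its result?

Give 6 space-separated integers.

Answer: 4 5 7 8 11 14

Derivation:
I0 mul r2: issue@1 deps=(None,None) exec_start@1 write@4
I1 mul r4: issue@2 deps=(None,None) exec_start@2 write@5
I2 mul r1: issue@3 deps=(1,None) exec_start@5 write@7
I3 add r4: issue@4 deps=(1,0) exec_start@5 write@8
I4 mul r3: issue@5 deps=(0,3) exec_start@8 write@11
I5 add r4: issue@6 deps=(4,0) exec_start@11 write@14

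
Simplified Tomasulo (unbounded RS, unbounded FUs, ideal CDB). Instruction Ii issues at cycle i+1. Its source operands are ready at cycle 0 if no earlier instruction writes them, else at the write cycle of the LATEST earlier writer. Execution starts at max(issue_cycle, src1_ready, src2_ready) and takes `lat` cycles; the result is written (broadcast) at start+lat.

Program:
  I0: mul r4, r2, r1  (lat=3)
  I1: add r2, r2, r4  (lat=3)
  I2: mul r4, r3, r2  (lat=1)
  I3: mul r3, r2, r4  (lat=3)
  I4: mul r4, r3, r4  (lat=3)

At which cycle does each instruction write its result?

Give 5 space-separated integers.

Answer: 4 7 8 11 14

Derivation:
I0 mul r4: issue@1 deps=(None,None) exec_start@1 write@4
I1 add r2: issue@2 deps=(None,0) exec_start@4 write@7
I2 mul r4: issue@3 deps=(None,1) exec_start@7 write@8
I3 mul r3: issue@4 deps=(1,2) exec_start@8 write@11
I4 mul r4: issue@5 deps=(3,2) exec_start@11 write@14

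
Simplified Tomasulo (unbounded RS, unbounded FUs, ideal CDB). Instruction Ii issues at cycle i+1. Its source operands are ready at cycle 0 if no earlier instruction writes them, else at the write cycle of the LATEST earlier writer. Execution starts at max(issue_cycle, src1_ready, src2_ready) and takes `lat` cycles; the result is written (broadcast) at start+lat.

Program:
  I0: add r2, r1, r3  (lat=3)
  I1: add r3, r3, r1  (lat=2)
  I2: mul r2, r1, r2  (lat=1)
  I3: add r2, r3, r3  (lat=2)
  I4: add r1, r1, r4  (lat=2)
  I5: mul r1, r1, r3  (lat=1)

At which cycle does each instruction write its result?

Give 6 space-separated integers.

I0 add r2: issue@1 deps=(None,None) exec_start@1 write@4
I1 add r3: issue@2 deps=(None,None) exec_start@2 write@4
I2 mul r2: issue@3 deps=(None,0) exec_start@4 write@5
I3 add r2: issue@4 deps=(1,1) exec_start@4 write@6
I4 add r1: issue@5 deps=(None,None) exec_start@5 write@7
I5 mul r1: issue@6 deps=(4,1) exec_start@7 write@8

Answer: 4 4 5 6 7 8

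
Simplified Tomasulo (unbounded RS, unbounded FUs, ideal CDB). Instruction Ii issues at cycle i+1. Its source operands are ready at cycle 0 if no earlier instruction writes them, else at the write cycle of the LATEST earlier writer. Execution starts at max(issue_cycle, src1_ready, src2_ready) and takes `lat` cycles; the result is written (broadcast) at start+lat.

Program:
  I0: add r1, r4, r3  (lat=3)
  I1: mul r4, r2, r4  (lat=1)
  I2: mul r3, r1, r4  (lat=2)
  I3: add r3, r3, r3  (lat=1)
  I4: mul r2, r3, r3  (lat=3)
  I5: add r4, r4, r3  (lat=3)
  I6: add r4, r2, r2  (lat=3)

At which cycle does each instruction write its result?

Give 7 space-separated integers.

I0 add r1: issue@1 deps=(None,None) exec_start@1 write@4
I1 mul r4: issue@2 deps=(None,None) exec_start@2 write@3
I2 mul r3: issue@3 deps=(0,1) exec_start@4 write@6
I3 add r3: issue@4 deps=(2,2) exec_start@6 write@7
I4 mul r2: issue@5 deps=(3,3) exec_start@7 write@10
I5 add r4: issue@6 deps=(1,3) exec_start@7 write@10
I6 add r4: issue@7 deps=(4,4) exec_start@10 write@13

Answer: 4 3 6 7 10 10 13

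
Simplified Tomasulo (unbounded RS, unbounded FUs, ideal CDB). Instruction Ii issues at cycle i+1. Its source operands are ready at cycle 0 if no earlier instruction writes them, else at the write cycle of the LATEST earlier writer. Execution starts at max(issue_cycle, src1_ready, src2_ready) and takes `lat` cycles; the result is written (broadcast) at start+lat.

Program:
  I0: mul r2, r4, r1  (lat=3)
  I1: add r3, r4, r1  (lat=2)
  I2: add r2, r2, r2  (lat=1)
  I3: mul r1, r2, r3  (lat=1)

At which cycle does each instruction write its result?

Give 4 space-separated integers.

Answer: 4 4 5 6

Derivation:
I0 mul r2: issue@1 deps=(None,None) exec_start@1 write@4
I1 add r3: issue@2 deps=(None,None) exec_start@2 write@4
I2 add r2: issue@3 deps=(0,0) exec_start@4 write@5
I3 mul r1: issue@4 deps=(2,1) exec_start@5 write@6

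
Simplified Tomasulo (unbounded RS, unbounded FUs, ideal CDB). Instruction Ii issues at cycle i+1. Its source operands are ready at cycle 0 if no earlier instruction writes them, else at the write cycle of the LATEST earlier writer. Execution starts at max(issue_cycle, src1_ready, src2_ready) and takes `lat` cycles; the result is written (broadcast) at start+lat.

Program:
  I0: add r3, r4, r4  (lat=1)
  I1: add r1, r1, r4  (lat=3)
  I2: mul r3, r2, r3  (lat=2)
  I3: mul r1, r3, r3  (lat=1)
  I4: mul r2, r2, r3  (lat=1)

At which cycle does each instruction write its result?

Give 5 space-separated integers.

I0 add r3: issue@1 deps=(None,None) exec_start@1 write@2
I1 add r1: issue@2 deps=(None,None) exec_start@2 write@5
I2 mul r3: issue@3 deps=(None,0) exec_start@3 write@5
I3 mul r1: issue@4 deps=(2,2) exec_start@5 write@6
I4 mul r2: issue@5 deps=(None,2) exec_start@5 write@6

Answer: 2 5 5 6 6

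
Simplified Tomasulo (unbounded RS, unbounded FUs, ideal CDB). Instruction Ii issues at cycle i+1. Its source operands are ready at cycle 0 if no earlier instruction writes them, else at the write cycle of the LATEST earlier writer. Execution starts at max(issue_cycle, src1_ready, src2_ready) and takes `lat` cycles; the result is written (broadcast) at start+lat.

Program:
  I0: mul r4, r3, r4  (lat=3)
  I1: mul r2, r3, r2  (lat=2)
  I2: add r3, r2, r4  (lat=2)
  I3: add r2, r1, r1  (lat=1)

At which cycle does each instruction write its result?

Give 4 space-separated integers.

Answer: 4 4 6 5

Derivation:
I0 mul r4: issue@1 deps=(None,None) exec_start@1 write@4
I1 mul r2: issue@2 deps=(None,None) exec_start@2 write@4
I2 add r3: issue@3 deps=(1,0) exec_start@4 write@6
I3 add r2: issue@4 deps=(None,None) exec_start@4 write@5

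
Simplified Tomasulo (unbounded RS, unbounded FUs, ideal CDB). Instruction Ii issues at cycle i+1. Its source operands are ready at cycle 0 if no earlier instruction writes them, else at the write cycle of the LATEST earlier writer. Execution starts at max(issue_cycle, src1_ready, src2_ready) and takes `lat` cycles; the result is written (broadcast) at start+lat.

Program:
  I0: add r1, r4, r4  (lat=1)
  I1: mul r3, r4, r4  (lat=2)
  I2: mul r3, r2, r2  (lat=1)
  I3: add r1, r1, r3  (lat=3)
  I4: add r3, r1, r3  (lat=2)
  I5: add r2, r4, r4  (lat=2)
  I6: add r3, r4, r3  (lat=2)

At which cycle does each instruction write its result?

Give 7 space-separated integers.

Answer: 2 4 4 7 9 8 11

Derivation:
I0 add r1: issue@1 deps=(None,None) exec_start@1 write@2
I1 mul r3: issue@2 deps=(None,None) exec_start@2 write@4
I2 mul r3: issue@3 deps=(None,None) exec_start@3 write@4
I3 add r1: issue@4 deps=(0,2) exec_start@4 write@7
I4 add r3: issue@5 deps=(3,2) exec_start@7 write@9
I5 add r2: issue@6 deps=(None,None) exec_start@6 write@8
I6 add r3: issue@7 deps=(None,4) exec_start@9 write@11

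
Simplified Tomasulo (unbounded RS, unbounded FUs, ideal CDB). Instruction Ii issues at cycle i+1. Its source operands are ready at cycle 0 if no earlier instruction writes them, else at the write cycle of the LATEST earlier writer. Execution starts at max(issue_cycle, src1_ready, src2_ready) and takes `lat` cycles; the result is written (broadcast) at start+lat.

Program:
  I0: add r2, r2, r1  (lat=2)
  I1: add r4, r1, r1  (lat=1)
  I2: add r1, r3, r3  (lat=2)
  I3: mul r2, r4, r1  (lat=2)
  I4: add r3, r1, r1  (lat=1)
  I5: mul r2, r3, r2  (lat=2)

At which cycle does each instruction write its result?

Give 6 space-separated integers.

I0 add r2: issue@1 deps=(None,None) exec_start@1 write@3
I1 add r4: issue@2 deps=(None,None) exec_start@2 write@3
I2 add r1: issue@3 deps=(None,None) exec_start@3 write@5
I3 mul r2: issue@4 deps=(1,2) exec_start@5 write@7
I4 add r3: issue@5 deps=(2,2) exec_start@5 write@6
I5 mul r2: issue@6 deps=(4,3) exec_start@7 write@9

Answer: 3 3 5 7 6 9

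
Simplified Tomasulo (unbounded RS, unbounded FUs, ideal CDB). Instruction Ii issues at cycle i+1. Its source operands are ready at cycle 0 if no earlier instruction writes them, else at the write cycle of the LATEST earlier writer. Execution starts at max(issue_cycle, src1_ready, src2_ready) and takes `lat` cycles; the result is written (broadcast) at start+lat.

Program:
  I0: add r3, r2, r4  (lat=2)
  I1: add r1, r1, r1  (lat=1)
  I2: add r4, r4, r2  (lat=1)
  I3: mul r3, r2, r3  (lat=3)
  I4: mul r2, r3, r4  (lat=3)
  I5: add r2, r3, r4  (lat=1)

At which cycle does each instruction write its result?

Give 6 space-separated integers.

I0 add r3: issue@1 deps=(None,None) exec_start@1 write@3
I1 add r1: issue@2 deps=(None,None) exec_start@2 write@3
I2 add r4: issue@3 deps=(None,None) exec_start@3 write@4
I3 mul r3: issue@4 deps=(None,0) exec_start@4 write@7
I4 mul r2: issue@5 deps=(3,2) exec_start@7 write@10
I5 add r2: issue@6 deps=(3,2) exec_start@7 write@8

Answer: 3 3 4 7 10 8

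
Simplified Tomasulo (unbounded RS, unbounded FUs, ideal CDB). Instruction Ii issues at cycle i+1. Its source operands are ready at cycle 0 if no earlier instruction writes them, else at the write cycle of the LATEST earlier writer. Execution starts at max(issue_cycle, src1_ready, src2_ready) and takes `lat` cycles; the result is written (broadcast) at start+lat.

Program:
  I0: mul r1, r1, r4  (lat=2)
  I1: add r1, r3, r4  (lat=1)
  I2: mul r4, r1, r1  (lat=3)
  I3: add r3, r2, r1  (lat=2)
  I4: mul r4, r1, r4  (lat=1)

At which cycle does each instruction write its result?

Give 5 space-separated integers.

Answer: 3 3 6 6 7

Derivation:
I0 mul r1: issue@1 deps=(None,None) exec_start@1 write@3
I1 add r1: issue@2 deps=(None,None) exec_start@2 write@3
I2 mul r4: issue@3 deps=(1,1) exec_start@3 write@6
I3 add r3: issue@4 deps=(None,1) exec_start@4 write@6
I4 mul r4: issue@5 deps=(1,2) exec_start@6 write@7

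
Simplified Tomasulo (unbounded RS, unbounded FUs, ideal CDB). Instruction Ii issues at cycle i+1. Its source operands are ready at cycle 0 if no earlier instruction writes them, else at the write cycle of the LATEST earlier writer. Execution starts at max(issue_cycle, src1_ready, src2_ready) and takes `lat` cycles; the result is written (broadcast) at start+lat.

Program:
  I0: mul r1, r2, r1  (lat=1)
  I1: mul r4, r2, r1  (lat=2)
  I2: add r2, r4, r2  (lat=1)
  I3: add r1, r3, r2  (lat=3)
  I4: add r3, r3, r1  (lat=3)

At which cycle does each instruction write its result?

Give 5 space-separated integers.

I0 mul r1: issue@1 deps=(None,None) exec_start@1 write@2
I1 mul r4: issue@2 deps=(None,0) exec_start@2 write@4
I2 add r2: issue@3 deps=(1,None) exec_start@4 write@5
I3 add r1: issue@4 deps=(None,2) exec_start@5 write@8
I4 add r3: issue@5 deps=(None,3) exec_start@8 write@11

Answer: 2 4 5 8 11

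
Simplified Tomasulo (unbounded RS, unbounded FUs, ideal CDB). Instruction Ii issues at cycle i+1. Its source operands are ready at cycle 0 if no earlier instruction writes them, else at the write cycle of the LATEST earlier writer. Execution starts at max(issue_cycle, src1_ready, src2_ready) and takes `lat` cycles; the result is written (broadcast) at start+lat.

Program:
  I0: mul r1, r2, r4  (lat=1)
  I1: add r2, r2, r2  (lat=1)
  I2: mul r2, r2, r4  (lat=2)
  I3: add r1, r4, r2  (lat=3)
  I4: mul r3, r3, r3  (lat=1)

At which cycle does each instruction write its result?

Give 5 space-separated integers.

Answer: 2 3 5 8 6

Derivation:
I0 mul r1: issue@1 deps=(None,None) exec_start@1 write@2
I1 add r2: issue@2 deps=(None,None) exec_start@2 write@3
I2 mul r2: issue@3 deps=(1,None) exec_start@3 write@5
I3 add r1: issue@4 deps=(None,2) exec_start@5 write@8
I4 mul r3: issue@5 deps=(None,None) exec_start@5 write@6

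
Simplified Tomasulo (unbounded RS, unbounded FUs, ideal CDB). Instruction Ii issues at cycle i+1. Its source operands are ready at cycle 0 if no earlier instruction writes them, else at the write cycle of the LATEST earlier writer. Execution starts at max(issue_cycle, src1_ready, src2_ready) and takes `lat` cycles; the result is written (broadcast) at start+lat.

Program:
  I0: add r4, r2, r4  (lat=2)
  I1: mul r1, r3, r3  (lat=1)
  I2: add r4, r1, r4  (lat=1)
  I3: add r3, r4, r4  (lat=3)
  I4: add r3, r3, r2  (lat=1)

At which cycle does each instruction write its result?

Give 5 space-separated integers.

Answer: 3 3 4 7 8

Derivation:
I0 add r4: issue@1 deps=(None,None) exec_start@1 write@3
I1 mul r1: issue@2 deps=(None,None) exec_start@2 write@3
I2 add r4: issue@3 deps=(1,0) exec_start@3 write@4
I3 add r3: issue@4 deps=(2,2) exec_start@4 write@7
I4 add r3: issue@5 deps=(3,None) exec_start@7 write@8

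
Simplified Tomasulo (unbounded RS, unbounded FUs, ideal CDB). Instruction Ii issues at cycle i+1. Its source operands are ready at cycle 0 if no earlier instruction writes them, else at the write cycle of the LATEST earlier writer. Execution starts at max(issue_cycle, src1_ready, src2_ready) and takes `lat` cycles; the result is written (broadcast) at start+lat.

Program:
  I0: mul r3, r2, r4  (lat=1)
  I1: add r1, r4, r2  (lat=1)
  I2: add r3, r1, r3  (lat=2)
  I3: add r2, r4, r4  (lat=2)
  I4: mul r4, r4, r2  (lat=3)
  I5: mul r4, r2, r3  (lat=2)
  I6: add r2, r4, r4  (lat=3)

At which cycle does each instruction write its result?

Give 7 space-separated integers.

Answer: 2 3 5 6 9 8 11

Derivation:
I0 mul r3: issue@1 deps=(None,None) exec_start@1 write@2
I1 add r1: issue@2 deps=(None,None) exec_start@2 write@3
I2 add r3: issue@3 deps=(1,0) exec_start@3 write@5
I3 add r2: issue@4 deps=(None,None) exec_start@4 write@6
I4 mul r4: issue@5 deps=(None,3) exec_start@6 write@9
I5 mul r4: issue@6 deps=(3,2) exec_start@6 write@8
I6 add r2: issue@7 deps=(5,5) exec_start@8 write@11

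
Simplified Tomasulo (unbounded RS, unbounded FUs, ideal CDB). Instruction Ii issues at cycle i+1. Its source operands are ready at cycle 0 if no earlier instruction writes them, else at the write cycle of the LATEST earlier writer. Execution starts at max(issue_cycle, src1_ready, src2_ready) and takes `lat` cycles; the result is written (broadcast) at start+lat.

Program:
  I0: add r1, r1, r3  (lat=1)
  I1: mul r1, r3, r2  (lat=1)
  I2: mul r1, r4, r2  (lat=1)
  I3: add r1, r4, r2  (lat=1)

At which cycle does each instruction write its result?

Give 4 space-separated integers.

Answer: 2 3 4 5

Derivation:
I0 add r1: issue@1 deps=(None,None) exec_start@1 write@2
I1 mul r1: issue@2 deps=(None,None) exec_start@2 write@3
I2 mul r1: issue@3 deps=(None,None) exec_start@3 write@4
I3 add r1: issue@4 deps=(None,None) exec_start@4 write@5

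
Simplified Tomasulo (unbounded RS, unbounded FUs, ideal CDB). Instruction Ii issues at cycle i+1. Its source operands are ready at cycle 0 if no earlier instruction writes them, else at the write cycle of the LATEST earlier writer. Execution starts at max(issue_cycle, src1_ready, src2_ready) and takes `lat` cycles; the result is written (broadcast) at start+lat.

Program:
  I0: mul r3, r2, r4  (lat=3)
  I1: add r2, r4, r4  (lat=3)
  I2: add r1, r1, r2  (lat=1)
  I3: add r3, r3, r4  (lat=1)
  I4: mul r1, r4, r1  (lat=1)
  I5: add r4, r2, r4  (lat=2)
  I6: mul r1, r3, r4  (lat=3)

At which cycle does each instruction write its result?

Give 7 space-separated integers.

I0 mul r3: issue@1 deps=(None,None) exec_start@1 write@4
I1 add r2: issue@2 deps=(None,None) exec_start@2 write@5
I2 add r1: issue@3 deps=(None,1) exec_start@5 write@6
I3 add r3: issue@4 deps=(0,None) exec_start@4 write@5
I4 mul r1: issue@5 deps=(None,2) exec_start@6 write@7
I5 add r4: issue@6 deps=(1,None) exec_start@6 write@8
I6 mul r1: issue@7 deps=(3,5) exec_start@8 write@11

Answer: 4 5 6 5 7 8 11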